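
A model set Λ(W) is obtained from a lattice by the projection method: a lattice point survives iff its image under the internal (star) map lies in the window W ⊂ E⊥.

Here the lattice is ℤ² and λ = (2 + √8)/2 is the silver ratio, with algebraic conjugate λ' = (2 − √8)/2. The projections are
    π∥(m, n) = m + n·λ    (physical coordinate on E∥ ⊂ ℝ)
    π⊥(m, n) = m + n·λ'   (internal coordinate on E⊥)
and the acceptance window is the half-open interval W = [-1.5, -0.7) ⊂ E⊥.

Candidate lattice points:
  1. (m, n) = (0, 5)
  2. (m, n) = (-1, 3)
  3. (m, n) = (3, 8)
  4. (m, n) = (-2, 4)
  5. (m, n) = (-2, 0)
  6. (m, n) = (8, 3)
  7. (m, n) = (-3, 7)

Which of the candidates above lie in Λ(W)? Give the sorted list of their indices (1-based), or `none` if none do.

λ' = (2−√8)/2 ≈ -0.41421.
#1 (0,5): internal coord 0 + (5)·λ' = -2.07107; -2.07107 ∉ [-1.5, -0.7) → out
#2 (-1,3): internal coord -1 + (3)·λ' = -2.24264; -2.24264 ∉ [-1.5, -0.7) → out
#3 (3,8): internal coord 3 + (8)·λ' = -0.31371; -0.31371 ∉ [-1.5, -0.7) → out
#4 (-2,4): internal coord -2 + (4)·λ' = -3.65685; -3.65685 ∉ [-1.5, -0.7) → out
#5 (-2,0): internal coord -2 + (0)·λ' = -2.00000; -2.00000 ∉ [-1.5, -0.7) → out
#6 (8,3): internal coord 8 + (3)·λ' = +6.75736; +6.75736 ∉ [-1.5, -0.7) → out
#7 (-3,7): internal coord -3 + (7)·λ' = -5.89949; -5.89949 ∉ [-1.5, -0.7) → out

none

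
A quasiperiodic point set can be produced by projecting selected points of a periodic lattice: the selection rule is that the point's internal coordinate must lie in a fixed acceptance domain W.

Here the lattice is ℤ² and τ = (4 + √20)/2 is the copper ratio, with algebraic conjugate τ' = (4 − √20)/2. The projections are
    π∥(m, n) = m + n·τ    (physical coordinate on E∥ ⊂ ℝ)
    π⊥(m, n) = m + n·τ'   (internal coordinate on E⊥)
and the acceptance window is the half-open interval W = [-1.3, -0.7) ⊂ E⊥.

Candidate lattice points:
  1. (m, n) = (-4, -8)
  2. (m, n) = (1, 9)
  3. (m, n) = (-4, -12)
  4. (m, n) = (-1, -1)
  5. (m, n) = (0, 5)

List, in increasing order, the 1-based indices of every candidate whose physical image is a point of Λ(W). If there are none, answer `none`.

2, 3, 4, 5

τ' = (4−√20)/2 ≈ -0.2361.
candidate 1: (m,n)=(-4,-8) → π∥ = -4-8·τ ≈ -37.8885, π⊥ = -4-8·τ' ≈ -2.1115 ∉ [-1.3, -0.7) ⇒ out
candidate 2: (m,n)=(1,9) → π∥ = 1+9·τ ≈ 39.1246, π⊥ = 1+9·τ' ≈ -1.1246 ∈ [-1.3, -0.7) ⇒ IN Λ
candidate 3: (m,n)=(-4,-12) → π∥ = -4-12·τ ≈ -54.8328, π⊥ = -4-12·τ' ≈ -1.1672 ∈ [-1.3, -0.7) ⇒ IN Λ
candidate 4: (m,n)=(-1,-1) → π∥ = -1-1·τ ≈ -5.2361, π⊥ = -1-1·τ' ≈ -0.7639 ∈ [-1.3, -0.7) ⇒ IN Λ
candidate 5: (m,n)=(0,5) → π∥ = 0+5·τ ≈ 21.1803, π⊥ = 0+5·τ' ≈ -1.1803 ∈ [-1.3, -0.7) ⇒ IN Λ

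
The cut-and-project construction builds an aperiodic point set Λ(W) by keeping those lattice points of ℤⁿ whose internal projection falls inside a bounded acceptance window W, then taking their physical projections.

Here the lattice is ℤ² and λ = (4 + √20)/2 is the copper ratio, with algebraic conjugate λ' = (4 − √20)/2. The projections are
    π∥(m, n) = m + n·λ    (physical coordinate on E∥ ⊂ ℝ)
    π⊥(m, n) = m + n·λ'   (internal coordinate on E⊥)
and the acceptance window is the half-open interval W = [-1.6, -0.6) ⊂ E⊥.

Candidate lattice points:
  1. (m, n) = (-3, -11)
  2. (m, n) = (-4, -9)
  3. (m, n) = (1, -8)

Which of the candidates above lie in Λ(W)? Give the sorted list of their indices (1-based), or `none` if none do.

Numerically λ ≈ 4.23607 and λ' = −1/λ ≈ -0.23607.
[1] lift (-3,-11): star map gives -0.40325; window check -1.6 ≤ -0.40325 < -0.6 is false → out
[2] lift (-4,-9): star map gives -1.87539; window check -1.6 ≤ -1.87539 < -0.6 is false → out
[3] lift (1,-8): star map gives 2.88854; window check -1.6 ≤ 2.88854 < -0.6 is false → out

none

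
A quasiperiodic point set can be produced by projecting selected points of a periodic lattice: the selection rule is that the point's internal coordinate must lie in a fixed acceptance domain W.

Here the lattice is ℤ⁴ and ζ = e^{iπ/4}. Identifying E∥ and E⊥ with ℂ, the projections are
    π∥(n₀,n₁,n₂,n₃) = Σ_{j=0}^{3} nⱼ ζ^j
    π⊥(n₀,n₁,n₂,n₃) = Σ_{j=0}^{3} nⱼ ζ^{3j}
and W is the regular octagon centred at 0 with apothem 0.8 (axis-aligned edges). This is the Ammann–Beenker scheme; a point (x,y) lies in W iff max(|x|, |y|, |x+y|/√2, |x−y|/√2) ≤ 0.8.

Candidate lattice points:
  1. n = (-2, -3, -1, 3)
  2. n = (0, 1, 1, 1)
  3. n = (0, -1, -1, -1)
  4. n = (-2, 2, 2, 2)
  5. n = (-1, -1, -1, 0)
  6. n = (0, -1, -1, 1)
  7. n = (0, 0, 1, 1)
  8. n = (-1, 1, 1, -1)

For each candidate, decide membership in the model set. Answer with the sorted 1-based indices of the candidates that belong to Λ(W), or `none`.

With ζ = e^{iπ/4} the internal vectors are ζ^0,ζ^3,ζ^6,ζ^9.
candidate 1: n = (-2, -3, -1, 3) → π⊥ ≈ (+2.2426, +1.0000); max(|x|,|y|,|x±y|/√2) = 2.2929 > 0.8 ⇒ ∉ W
candidate 2: n = (0, 1, 1, 1) → π⊥ ≈ (+0.0000, +0.4142); max(|x|,|y|,|x±y|/√2) = 0.4142 ≤ 0.8 ⇒ ∈ W
candidate 3: n = (0, -1, -1, -1) → π⊥ ≈ (+0.0000, -0.4142); max(|x|,|y|,|x±y|/√2) = 0.4142 ≤ 0.8 ⇒ ∈ W
candidate 4: n = (-2, 2, 2, 2) → π⊥ ≈ (-2.0000, +0.8284); max(|x|,|y|,|x±y|/√2) = 2.0000 > 0.8 ⇒ ∉ W
candidate 5: n = (-1, -1, -1, 0) → π⊥ ≈ (-0.2929, +0.2929); max(|x|,|y|,|x±y|/√2) = 0.4142 ≤ 0.8 ⇒ ∈ W
candidate 6: n = (0, -1, -1, 1) → π⊥ ≈ (+1.4142, +1.0000); max(|x|,|y|,|x±y|/√2) = 1.7071 > 0.8 ⇒ ∉ W
candidate 7: n = (0, 0, 1, 1) → π⊥ ≈ (+0.7071, -0.2929); max(|x|,|y|,|x±y|/√2) = 0.7071 ≤ 0.8 ⇒ ∈ W
candidate 8: n = (-1, 1, 1, -1) → π⊥ ≈ (-2.4142, -1.0000); max(|x|,|y|,|x±y|/√2) = 2.4142 > 0.8 ⇒ ∉ W

2, 3, 5, 7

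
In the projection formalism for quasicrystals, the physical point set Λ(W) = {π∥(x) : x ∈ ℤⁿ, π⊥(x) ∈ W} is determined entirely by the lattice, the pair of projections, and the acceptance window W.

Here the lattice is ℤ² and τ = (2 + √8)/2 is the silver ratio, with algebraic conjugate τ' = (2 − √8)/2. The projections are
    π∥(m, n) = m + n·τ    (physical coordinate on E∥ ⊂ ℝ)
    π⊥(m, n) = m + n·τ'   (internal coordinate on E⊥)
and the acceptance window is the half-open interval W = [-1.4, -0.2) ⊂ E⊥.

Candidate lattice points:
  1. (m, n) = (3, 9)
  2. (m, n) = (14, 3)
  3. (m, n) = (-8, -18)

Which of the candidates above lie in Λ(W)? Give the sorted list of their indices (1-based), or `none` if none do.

Numerically τ ≈ 2.4142 and τ' = −1/τ ≈ -0.4142.
[1] lift (3,9): star map gives -0.7279; window check -1.4 ≤ -0.7279 < -0.2 is true → IN Λ
[2] lift (14,3): star map gives 12.7574; window check -1.4 ≤ 12.7574 < -0.2 is false → out
[3] lift (-8,-18): star map gives -0.5442; window check -1.4 ≤ -0.5442 < -0.2 is true → IN Λ

1, 3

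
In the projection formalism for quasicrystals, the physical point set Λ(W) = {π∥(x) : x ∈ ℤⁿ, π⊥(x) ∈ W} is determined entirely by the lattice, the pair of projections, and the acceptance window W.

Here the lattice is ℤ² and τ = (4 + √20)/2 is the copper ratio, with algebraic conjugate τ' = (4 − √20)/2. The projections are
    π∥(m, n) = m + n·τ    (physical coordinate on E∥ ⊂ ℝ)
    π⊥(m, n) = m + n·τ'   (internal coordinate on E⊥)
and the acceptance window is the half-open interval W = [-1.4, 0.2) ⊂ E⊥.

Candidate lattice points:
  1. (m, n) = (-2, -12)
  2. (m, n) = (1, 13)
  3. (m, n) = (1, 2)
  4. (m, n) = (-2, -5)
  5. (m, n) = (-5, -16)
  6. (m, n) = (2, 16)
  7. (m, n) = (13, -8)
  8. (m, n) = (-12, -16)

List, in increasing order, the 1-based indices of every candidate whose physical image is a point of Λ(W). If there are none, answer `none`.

4, 5

τ' = (4−√20)/2 ≈ -0.23607.
[1] lift (-2,-12): star map gives 0.83282; window check -1.4 ≤ 0.83282 < 0.2 is false → out
[2] lift (1,13): star map gives -2.06888; window check -1.4 ≤ -2.06888 < 0.2 is false → out
[3] lift (1,2): star map gives 0.52786; window check -1.4 ≤ 0.52786 < 0.2 is false → out
[4] lift (-2,-5): star map gives -0.81966; window check -1.4 ≤ -0.81966 < 0.2 is true → IN Λ
[5] lift (-5,-16): star map gives -1.22291; window check -1.4 ≤ -1.22291 < 0.2 is true → IN Λ
[6] lift (2,16): star map gives -1.77709; window check -1.4 ≤ -1.77709 < 0.2 is false → out
[7] lift (13,-8): star map gives 14.88854; window check -1.4 ≤ 14.88854 < 0.2 is false → out
[8] lift (-12,-16): star map gives -8.22291; window check -1.4 ≤ -8.22291 < 0.2 is false → out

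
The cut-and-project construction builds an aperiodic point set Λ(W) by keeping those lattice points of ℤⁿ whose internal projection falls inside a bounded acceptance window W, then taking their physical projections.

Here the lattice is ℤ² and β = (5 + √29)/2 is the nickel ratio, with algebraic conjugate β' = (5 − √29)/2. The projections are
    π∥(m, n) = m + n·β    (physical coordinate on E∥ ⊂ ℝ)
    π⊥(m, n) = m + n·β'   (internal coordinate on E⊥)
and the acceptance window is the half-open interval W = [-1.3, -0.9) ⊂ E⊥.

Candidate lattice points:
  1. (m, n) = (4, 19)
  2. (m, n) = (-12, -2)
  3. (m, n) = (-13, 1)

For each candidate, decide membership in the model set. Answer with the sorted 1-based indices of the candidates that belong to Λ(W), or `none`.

none

Compute β' = (5−√29)/2 = -0.1926, so π⊥(m,n) = m -0.1926·n.
#1 (4,19): internal coord 4 + (19)·β' = +0.3409; +0.3409 ∉ [-1.3, -0.9) → out
#2 (-12,-2): internal coord -12 + (-2)·β' = -11.6148; -11.6148 ∉ [-1.3, -0.9) → out
#3 (-13,1): internal coord -13 + (1)·β' = -13.1926; -13.1926 ∉ [-1.3, -0.9) → out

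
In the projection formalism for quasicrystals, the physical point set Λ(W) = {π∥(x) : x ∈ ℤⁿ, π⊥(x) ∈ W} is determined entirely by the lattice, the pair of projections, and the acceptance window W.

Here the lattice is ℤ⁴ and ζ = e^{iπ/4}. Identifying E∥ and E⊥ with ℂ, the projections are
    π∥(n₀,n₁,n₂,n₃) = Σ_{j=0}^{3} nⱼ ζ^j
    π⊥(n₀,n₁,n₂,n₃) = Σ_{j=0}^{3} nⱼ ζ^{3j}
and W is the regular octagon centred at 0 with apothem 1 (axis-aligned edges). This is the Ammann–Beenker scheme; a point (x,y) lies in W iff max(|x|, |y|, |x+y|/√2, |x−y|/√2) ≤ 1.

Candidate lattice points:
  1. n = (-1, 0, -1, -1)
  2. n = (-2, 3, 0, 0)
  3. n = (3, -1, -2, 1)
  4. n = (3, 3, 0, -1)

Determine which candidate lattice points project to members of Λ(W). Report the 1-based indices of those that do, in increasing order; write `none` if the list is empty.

none

π⊥(n) = n₀ + n₁ζ³ + n₂ζ⁶ + n₃ζ⁹ where ζ = e^{iπ/4}.
candidate 1: n = (-1, 0, -1, -1) → π⊥ ≈ (-1.707107, +0.292893); max(|x|,|y|,|x±y|/√2) = 1.707107 > 1 ⇒ ∉ W
candidate 2: n = (-2, 3, 0, 0) → π⊥ ≈ (-4.121320, +2.121320); max(|x|,|y|,|x±y|/√2) = 4.414214 > 1 ⇒ ∉ W
candidate 3: n = (3, -1, -2, 1) → π⊥ ≈ (+4.414214, +2.000000); max(|x|,|y|,|x±y|/√2) = 4.535534 > 1 ⇒ ∉ W
candidate 4: n = (3, 3, 0, -1) → π⊥ ≈ (+0.171573, +1.414214); max(|x|,|y|,|x±y|/√2) = 1.414214 > 1 ⇒ ∉ W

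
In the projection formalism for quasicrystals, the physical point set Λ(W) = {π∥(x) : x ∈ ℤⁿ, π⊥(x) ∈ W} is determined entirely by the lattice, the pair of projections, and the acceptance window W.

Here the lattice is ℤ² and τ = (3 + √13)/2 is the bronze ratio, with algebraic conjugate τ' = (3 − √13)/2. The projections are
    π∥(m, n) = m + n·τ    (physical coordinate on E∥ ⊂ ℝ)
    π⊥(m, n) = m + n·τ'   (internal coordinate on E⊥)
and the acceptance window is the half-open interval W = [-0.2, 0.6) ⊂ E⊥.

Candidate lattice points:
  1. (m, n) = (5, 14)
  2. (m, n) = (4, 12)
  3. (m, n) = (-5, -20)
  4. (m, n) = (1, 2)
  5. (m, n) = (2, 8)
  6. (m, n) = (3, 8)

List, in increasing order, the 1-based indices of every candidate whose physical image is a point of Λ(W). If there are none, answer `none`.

2, 4, 6

τ' = (3−√13)/2 ≈ -0.302776.
[1] lift (5,14): star map gives 0.761141; window check -0.2 ≤ 0.761141 < 0.6 is false → out
[2] lift (4,12): star map gives 0.366692; window check -0.2 ≤ 0.366692 < 0.6 is true → IN Λ
[3] lift (-5,-20): star map gives 1.055513; window check -0.2 ≤ 1.055513 < 0.6 is false → out
[4] lift (1,2): star map gives 0.394449; window check -0.2 ≤ 0.394449 < 0.6 is true → IN Λ
[5] lift (2,8): star map gives -0.422205; window check -0.2 ≤ -0.422205 < 0.6 is false → out
[6] lift (3,8): star map gives 0.577795; window check -0.2 ≤ 0.577795 < 0.6 is true → IN Λ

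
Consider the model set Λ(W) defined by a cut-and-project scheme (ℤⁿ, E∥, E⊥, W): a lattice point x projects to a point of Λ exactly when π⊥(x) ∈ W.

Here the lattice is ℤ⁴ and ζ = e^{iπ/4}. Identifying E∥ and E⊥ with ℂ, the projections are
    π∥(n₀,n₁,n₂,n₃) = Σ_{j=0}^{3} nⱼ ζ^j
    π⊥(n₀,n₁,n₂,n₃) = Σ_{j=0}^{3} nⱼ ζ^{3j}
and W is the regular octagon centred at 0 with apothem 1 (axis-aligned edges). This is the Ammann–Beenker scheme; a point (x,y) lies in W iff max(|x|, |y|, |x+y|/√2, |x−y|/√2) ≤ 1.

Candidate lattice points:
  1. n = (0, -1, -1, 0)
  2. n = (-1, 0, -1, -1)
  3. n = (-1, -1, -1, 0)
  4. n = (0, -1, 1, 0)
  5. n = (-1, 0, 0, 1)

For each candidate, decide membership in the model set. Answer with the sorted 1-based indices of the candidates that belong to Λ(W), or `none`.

Internal map: ζ^{3j} for j=0..3 gives (1,0), (−√2/2,√2/2), (0,−1), (√2/2,√2/2).
#1 (0, -1, -1, 0): internal (0.707107, 0.292893); octagon support 0.707107 vs apothem 1 → ∈ W
#2 (-1, 0, -1, -1): internal (-1.707107, 0.292893); octagon support 1.707107 vs apothem 1 → ∉ W
#3 (-1, -1, -1, 0): internal (-0.292893, 0.292893); octagon support 0.414214 vs apothem 1 → ∈ W
#4 (0, -1, 1, 0): internal (0.707107, -1.707107); octagon support 1.707107 vs apothem 1 → ∉ W
#5 (-1, 0, 0, 1): internal (-0.292893, 0.707107); octagon support 0.707107 vs apothem 1 → ∈ W

1, 3, 5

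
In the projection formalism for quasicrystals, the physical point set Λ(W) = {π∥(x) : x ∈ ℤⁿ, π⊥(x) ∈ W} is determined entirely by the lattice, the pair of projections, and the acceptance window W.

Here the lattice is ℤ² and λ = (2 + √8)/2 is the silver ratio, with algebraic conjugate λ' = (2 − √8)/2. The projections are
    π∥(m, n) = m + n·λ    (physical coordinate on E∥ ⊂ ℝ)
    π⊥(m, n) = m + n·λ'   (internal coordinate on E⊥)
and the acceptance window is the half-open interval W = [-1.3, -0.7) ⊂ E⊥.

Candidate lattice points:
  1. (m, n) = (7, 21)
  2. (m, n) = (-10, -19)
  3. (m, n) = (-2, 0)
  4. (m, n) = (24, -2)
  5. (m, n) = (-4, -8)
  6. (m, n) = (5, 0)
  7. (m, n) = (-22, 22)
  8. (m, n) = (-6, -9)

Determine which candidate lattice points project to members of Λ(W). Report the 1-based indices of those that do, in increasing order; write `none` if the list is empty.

λ' = (2−√8)/2 ≈ -0.41421.
candidate 1: (m,n)=(7,21) → π∥ = 7+21·λ ≈ 57.69848, π⊥ = 7+21·λ' ≈ -1.69848 ∉ [-1.3, -0.7) ⇒ out
candidate 2: (m,n)=(-10,-19) → π∥ = -10-19·λ ≈ -55.87006, π⊥ = -10-19·λ' ≈ -2.12994 ∉ [-1.3, -0.7) ⇒ out
candidate 3: (m,n)=(-2,0) → π∥ = -2+0·λ ≈ -2.00000, π⊥ = -2+0·λ' ≈ -2.00000 ∉ [-1.3, -0.7) ⇒ out
candidate 4: (m,n)=(24,-2) → π∥ = 24-2·λ ≈ 19.17157, π⊥ = 24-2·λ' ≈ 24.82843 ∉ [-1.3, -0.7) ⇒ out
candidate 5: (m,n)=(-4,-8) → π∥ = -4-8·λ ≈ -23.31371, π⊥ = -4-8·λ' ≈ -0.68629 ∉ [-1.3, -0.7) ⇒ out
candidate 6: (m,n)=(5,0) → π∥ = 5+0·λ ≈ 5.00000, π⊥ = 5+0·λ' ≈ 5.00000 ∉ [-1.3, -0.7) ⇒ out
candidate 7: (m,n)=(-22,22) → π∥ = -22+22·λ ≈ 31.11270, π⊥ = -22+22·λ' ≈ -31.11270 ∉ [-1.3, -0.7) ⇒ out
candidate 8: (m,n)=(-6,-9) → π∥ = -6-9·λ ≈ -27.72792, π⊥ = -6-9·λ' ≈ -2.27208 ∉ [-1.3, -0.7) ⇒ out

none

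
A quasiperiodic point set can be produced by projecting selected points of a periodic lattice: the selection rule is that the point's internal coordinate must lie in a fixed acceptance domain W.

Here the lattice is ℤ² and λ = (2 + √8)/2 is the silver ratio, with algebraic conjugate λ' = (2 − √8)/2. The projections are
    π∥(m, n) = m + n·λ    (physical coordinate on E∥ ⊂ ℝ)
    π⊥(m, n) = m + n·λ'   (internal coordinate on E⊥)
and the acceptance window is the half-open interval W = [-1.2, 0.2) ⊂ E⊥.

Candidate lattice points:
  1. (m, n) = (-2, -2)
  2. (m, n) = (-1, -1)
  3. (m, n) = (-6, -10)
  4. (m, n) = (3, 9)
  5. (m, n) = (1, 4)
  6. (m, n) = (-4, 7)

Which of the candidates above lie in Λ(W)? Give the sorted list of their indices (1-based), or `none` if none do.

λ' = (2−√8)/2 ≈ -0.414214.
#1 (-2,-2): internal coord -2 + (-2)·λ' = -1.171573; -1.171573 ∈ [-1.2, 0.2) → IN Λ
#2 (-1,-1): internal coord -1 + (-1)·λ' = -0.585786; -0.585786 ∈ [-1.2, 0.2) → IN Λ
#3 (-6,-10): internal coord -6 + (-10)·λ' = -1.857864; -1.857864 ∉ [-1.2, 0.2) → out
#4 (3,9): internal coord 3 + (9)·λ' = -0.727922; -0.727922 ∈ [-1.2, 0.2) → IN Λ
#5 (1,4): internal coord 1 + (4)·λ' = -0.656854; -0.656854 ∈ [-1.2, 0.2) → IN Λ
#6 (-4,7): internal coord -4 + (7)·λ' = -6.899495; -6.899495 ∉ [-1.2, 0.2) → out

1, 2, 4, 5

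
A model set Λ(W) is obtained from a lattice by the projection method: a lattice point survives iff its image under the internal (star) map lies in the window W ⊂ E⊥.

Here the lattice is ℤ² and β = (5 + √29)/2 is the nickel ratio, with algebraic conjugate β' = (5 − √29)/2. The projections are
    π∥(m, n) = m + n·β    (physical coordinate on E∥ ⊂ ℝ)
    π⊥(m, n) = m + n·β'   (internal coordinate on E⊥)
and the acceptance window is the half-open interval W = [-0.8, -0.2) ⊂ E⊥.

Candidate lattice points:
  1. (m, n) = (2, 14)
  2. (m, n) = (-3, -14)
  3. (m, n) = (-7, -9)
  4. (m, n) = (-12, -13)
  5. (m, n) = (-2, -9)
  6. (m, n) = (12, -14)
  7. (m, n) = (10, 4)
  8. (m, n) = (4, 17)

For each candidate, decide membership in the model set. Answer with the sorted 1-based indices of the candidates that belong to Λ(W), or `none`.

β' = (5−√29)/2 ≈ -0.19258.
candidate 1: (m,n)=(2,14) → π∥ = 2+14·β ≈ 74.69615, π⊥ = 2+14·β' ≈ -0.69615 ∈ [-0.8, -0.2) ⇒ IN Λ
candidate 2: (m,n)=(-3,-14) → π∥ = -3-14·β ≈ -75.69615, π⊥ = -3-14·β' ≈ -0.30385 ∈ [-0.8, -0.2) ⇒ IN Λ
candidate 3: (m,n)=(-7,-9) → π∥ = -7-9·β ≈ -53.73324, π⊥ = -7-9·β' ≈ -5.26676 ∉ [-0.8, -0.2) ⇒ out
candidate 4: (m,n)=(-12,-13) → π∥ = -12-13·β ≈ -79.50357, π⊥ = -12-13·β' ≈ -9.49643 ∉ [-0.8, -0.2) ⇒ out
candidate 5: (m,n)=(-2,-9) → π∥ = -2-9·β ≈ -48.73324, π⊥ = -2-9·β' ≈ -0.26676 ∈ [-0.8, -0.2) ⇒ IN Λ
candidate 6: (m,n)=(12,-14) → π∥ = 12-14·β ≈ -60.69615, π⊥ = 12-14·β' ≈ 14.69615 ∉ [-0.8, -0.2) ⇒ out
candidate 7: (m,n)=(10,4) → π∥ = 10+4·β ≈ 30.77033, π⊥ = 10+4·β' ≈ 9.22967 ∉ [-0.8, -0.2) ⇒ out
candidate 8: (m,n)=(4,17) → π∥ = 4+17·β ≈ 92.27390, π⊥ = 4+17·β' ≈ 0.72610 ∉ [-0.8, -0.2) ⇒ out

1, 2, 5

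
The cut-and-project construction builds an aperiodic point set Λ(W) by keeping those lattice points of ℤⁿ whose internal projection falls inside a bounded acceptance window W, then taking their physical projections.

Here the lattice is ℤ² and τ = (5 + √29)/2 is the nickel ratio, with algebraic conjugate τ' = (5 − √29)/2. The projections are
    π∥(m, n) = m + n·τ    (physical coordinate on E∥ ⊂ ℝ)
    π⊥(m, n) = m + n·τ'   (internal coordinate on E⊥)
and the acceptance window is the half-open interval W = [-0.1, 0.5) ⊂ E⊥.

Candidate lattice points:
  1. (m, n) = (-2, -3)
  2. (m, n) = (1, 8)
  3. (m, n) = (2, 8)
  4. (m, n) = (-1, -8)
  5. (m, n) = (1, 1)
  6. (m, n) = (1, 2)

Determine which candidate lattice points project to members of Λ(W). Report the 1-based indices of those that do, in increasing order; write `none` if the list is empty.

3

τ' = (5−√29)/2 ≈ -0.192582.
[1] lift (-2,-3): star map gives -1.422253; window check -0.1 ≤ -1.422253 < 0.5 is false → out
[2] lift (1,8): star map gives -0.540659; window check -0.1 ≤ -0.540659 < 0.5 is false → out
[3] lift (2,8): star map gives 0.459341; window check -0.1 ≤ 0.459341 < 0.5 is true → IN Λ
[4] lift (-1,-8): star map gives 0.540659; window check -0.1 ≤ 0.540659 < 0.5 is false → out
[5] lift (1,1): star map gives 0.807418; window check -0.1 ≤ 0.807418 < 0.5 is false → out
[6] lift (1,2): star map gives 0.614835; window check -0.1 ≤ 0.614835 < 0.5 is false → out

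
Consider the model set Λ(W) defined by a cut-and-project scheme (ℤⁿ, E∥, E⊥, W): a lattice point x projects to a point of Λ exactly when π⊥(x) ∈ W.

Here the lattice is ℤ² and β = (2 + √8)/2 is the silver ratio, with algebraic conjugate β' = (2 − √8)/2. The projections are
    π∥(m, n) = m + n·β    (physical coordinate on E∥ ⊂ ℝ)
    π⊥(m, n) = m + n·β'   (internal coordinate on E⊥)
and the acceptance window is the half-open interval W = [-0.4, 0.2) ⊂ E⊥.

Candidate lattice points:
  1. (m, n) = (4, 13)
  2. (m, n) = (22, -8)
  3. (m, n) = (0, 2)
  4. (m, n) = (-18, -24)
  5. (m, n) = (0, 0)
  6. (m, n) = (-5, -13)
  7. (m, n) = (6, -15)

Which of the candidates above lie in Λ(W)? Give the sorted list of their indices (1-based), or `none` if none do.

β' = (2−√8)/2 ≈ -0.4142.
candidate 1: (m,n)=(4,13) → π∥ = 4+13·β ≈ 35.3848, π⊥ = 4+13·β' ≈ -1.3848 ∉ [-0.4, 0.2) ⇒ out
candidate 2: (m,n)=(22,-8) → π∥ = 22-8·β ≈ 2.6863, π⊥ = 22-8·β' ≈ 25.3137 ∉ [-0.4, 0.2) ⇒ out
candidate 3: (m,n)=(0,2) → π∥ = 0+2·β ≈ 4.8284, π⊥ = 0+2·β' ≈ -0.8284 ∉ [-0.4, 0.2) ⇒ out
candidate 4: (m,n)=(-18,-24) → π∥ = -18-24·β ≈ -75.9411, π⊥ = -18-24·β' ≈ -8.0589 ∉ [-0.4, 0.2) ⇒ out
candidate 5: (m,n)=(0,0) → π∥ = 0+0·β ≈ 0.0000, π⊥ = 0+0·β' ≈ 0.0000 ∈ [-0.4, 0.2) ⇒ IN Λ
candidate 6: (m,n)=(-5,-13) → π∥ = -5-13·β ≈ -36.3848, π⊥ = -5-13·β' ≈ 0.3848 ∉ [-0.4, 0.2) ⇒ out
candidate 7: (m,n)=(6,-15) → π∥ = 6-15·β ≈ -30.2132, π⊥ = 6-15·β' ≈ 12.2132 ∉ [-0.4, 0.2) ⇒ out

5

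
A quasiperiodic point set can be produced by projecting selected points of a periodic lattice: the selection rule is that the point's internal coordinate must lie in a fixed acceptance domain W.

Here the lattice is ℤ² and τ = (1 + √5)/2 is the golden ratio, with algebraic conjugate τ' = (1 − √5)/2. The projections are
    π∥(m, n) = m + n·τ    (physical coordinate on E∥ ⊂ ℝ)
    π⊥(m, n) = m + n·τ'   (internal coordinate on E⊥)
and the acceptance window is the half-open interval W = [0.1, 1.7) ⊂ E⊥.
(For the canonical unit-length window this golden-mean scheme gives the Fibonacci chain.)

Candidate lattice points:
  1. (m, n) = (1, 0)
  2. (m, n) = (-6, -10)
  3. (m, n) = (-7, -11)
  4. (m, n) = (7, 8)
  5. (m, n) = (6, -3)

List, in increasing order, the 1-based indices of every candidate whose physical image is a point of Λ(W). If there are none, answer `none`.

τ' = (1−√5)/2 ≈ -0.6180.
#1 (1,0): internal coord 1 + (0)·τ' = +1.0000; +1.0000 ∈ [0.1, 1.7) → IN Λ
#2 (-6,-10): internal coord -6 + (-10)·τ' = +0.1803; +0.1803 ∈ [0.1, 1.7) → IN Λ
#3 (-7,-11): internal coord -7 + (-11)·τ' = -0.2016; -0.2016 ∉ [0.1, 1.7) → out
#4 (7,8): internal coord 7 + (8)·τ' = +2.0557; +2.0557 ∉ [0.1, 1.7) → out
#5 (6,-3): internal coord 6 + (-3)·τ' = +7.8541; +7.8541 ∉ [0.1, 1.7) → out

1, 2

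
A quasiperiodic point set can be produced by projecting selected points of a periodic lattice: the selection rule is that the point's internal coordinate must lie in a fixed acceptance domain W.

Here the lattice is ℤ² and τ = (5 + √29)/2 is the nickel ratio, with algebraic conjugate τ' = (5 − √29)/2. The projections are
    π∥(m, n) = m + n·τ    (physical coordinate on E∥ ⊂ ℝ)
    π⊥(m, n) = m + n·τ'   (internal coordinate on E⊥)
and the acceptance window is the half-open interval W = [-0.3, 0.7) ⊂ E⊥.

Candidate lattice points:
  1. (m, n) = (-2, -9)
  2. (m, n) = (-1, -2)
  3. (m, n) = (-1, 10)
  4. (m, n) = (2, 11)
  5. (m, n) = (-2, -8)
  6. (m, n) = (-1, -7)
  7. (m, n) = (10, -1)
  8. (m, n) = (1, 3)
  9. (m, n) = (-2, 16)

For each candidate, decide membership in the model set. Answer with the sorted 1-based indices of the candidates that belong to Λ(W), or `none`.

1, 4, 6, 8

Numerically τ ≈ 5.192582 and τ' = −1/τ ≈ -0.192582.
[1] lift (-2,-9): star map gives -0.266758; window check -0.3 ≤ -0.266758 < 0.7 is true → IN Λ
[2] lift (-1,-2): star map gives -0.614835; window check -0.3 ≤ -0.614835 < 0.7 is false → out
[3] lift (-1,10): star map gives -2.925824; window check -0.3 ≤ -2.925824 < 0.7 is false → out
[4] lift (2,11): star map gives -0.118406; window check -0.3 ≤ -0.118406 < 0.7 is true → IN Λ
[5] lift (-2,-8): star map gives -0.459341; window check -0.3 ≤ -0.459341 < 0.7 is false → out
[6] lift (-1,-7): star map gives 0.348077; window check -0.3 ≤ 0.348077 < 0.7 is true → IN Λ
[7] lift (10,-1): star map gives 10.192582; window check -0.3 ≤ 10.192582 < 0.7 is false → out
[8] lift (1,3): star map gives 0.422253; window check -0.3 ≤ 0.422253 < 0.7 is true → IN Λ
[9] lift (-2,16): star map gives -5.081318; window check -0.3 ≤ -5.081318 < 0.7 is false → out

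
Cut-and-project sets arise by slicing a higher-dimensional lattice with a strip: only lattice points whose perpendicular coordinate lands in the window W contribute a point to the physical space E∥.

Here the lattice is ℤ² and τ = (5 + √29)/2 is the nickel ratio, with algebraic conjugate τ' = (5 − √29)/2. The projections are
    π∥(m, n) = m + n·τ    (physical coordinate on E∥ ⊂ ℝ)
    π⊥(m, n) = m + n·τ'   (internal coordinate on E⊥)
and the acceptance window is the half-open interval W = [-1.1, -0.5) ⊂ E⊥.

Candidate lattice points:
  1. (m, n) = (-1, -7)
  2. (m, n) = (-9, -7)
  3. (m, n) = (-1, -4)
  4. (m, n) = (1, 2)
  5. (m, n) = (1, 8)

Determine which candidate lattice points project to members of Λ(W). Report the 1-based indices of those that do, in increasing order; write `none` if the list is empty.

5

Numerically τ ≈ 5.1926 and τ' = −1/τ ≈ -0.1926.
#1 (-1,-7): internal coord -1 + (-7)·τ' = +0.3481; +0.3481 ∉ [-1.1, -0.5) → out
#2 (-9,-7): internal coord -9 + (-7)·τ' = -7.6519; -7.6519 ∉ [-1.1, -0.5) → out
#3 (-1,-4): internal coord -1 + (-4)·τ' = -0.2297; -0.2297 ∉ [-1.1, -0.5) → out
#4 (1,2): internal coord 1 + (2)·τ' = +0.6148; +0.6148 ∉ [-1.1, -0.5) → out
#5 (1,8): internal coord 1 + (8)·τ' = -0.5407; -0.5407 ∈ [-1.1, -0.5) → IN Λ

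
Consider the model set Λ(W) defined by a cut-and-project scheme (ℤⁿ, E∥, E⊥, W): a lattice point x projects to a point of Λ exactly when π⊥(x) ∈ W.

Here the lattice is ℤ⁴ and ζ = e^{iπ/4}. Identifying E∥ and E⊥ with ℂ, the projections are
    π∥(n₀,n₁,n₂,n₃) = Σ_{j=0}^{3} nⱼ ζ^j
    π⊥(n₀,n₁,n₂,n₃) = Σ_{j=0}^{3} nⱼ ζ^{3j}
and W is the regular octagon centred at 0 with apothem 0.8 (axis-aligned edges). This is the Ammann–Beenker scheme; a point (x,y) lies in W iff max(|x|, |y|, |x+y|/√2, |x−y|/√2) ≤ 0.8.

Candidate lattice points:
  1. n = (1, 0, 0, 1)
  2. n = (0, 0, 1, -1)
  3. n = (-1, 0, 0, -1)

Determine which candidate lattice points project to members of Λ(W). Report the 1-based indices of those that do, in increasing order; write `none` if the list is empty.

Internal map: ζ^{3j} for j=0..3 gives (1,0), (−√2/2,√2/2), (0,−1), (√2/2,√2/2).
candidate 1: n = (1, 0, 0, 1) → π⊥ ≈ (+1.7071, +0.7071); max(|x|,|y|,|x±y|/√2) = 1.7071 > 0.8 ⇒ ∉ W
candidate 2: n = (0, 0, 1, -1) → π⊥ ≈ (-0.7071, -1.7071); max(|x|,|y|,|x±y|/√2) = 1.7071 > 0.8 ⇒ ∉ W
candidate 3: n = (-1, 0, 0, -1) → π⊥ ≈ (-1.7071, -0.7071); max(|x|,|y|,|x±y|/√2) = 1.7071 > 0.8 ⇒ ∉ W

none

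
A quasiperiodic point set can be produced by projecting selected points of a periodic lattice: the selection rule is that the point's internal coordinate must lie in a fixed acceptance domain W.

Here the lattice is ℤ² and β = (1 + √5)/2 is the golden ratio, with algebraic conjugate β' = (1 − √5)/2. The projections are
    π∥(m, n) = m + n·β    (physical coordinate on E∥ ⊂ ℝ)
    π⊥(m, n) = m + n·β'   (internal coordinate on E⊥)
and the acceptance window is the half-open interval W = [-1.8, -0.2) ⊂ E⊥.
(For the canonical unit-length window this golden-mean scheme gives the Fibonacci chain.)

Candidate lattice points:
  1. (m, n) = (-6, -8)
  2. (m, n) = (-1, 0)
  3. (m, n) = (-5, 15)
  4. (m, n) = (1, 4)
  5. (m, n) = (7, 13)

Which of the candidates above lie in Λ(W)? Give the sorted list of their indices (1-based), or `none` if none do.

1, 2, 4, 5

β' = (1−√5)/2 ≈ -0.618034.
#1 (-6,-8): internal coord -6 + (-8)·β' = -1.055728; -1.055728 ∈ [-1.8, -0.2) → IN Λ
#2 (-1,0): internal coord -1 + (0)·β' = -1.000000; -1.000000 ∈ [-1.8, -0.2) → IN Λ
#3 (-5,15): internal coord -5 + (15)·β' = -14.270510; -14.270510 ∉ [-1.8, -0.2) → out
#4 (1,4): internal coord 1 + (4)·β' = -1.472136; -1.472136 ∈ [-1.8, -0.2) → IN Λ
#5 (7,13): internal coord 7 + (13)·β' = -1.034442; -1.034442 ∈ [-1.8, -0.2) → IN Λ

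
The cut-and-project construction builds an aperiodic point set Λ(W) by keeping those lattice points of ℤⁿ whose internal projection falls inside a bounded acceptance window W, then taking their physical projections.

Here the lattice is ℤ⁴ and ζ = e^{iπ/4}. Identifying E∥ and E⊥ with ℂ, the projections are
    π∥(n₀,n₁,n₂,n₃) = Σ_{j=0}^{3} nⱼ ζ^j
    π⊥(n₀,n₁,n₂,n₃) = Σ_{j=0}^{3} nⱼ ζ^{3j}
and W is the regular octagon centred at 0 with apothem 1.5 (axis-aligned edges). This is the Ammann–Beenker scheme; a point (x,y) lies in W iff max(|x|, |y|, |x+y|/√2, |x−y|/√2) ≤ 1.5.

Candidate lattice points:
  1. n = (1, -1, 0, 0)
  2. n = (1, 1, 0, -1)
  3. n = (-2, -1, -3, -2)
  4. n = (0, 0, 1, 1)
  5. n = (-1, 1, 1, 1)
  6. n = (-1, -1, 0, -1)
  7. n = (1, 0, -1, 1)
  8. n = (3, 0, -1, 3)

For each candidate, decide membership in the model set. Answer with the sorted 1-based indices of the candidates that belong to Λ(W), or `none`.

2, 4, 5

Internal map: ζ^{3j} for j=0..3 gives (1,0), (−√2/2,√2/2), (0,−1), (√2/2,√2/2).
candidate 1: n = (1, -1, 0, 0) → π⊥ ≈ (+1.70711, -0.70711); max(|x|,|y|,|x±y|/√2) = 1.70711 > 1.5 ⇒ ∉ W
candidate 2: n = (1, 1, 0, -1) → π⊥ ≈ (-0.41421, +0.00000); max(|x|,|y|,|x±y|/√2) = 0.41421 ≤ 1.5 ⇒ ∈ W
candidate 3: n = (-2, -1, -3, -2) → π⊥ ≈ (-2.70711, +0.87868); max(|x|,|y|,|x±y|/√2) = 2.70711 > 1.5 ⇒ ∉ W
candidate 4: n = (0, 0, 1, 1) → π⊥ ≈ (+0.70711, -0.29289); max(|x|,|y|,|x±y|/√2) = 0.70711 ≤ 1.5 ⇒ ∈ W
candidate 5: n = (-1, 1, 1, 1) → π⊥ ≈ (-1.00000, +0.41421); max(|x|,|y|,|x±y|/√2) = 1.00000 ≤ 1.5 ⇒ ∈ W
candidate 6: n = (-1, -1, 0, -1) → π⊥ ≈ (-1.00000, -1.41421); max(|x|,|y|,|x±y|/√2) = 1.70711 > 1.5 ⇒ ∉ W
candidate 7: n = (1, 0, -1, 1) → π⊥ ≈ (+1.70711, +1.70711); max(|x|,|y|,|x±y|/√2) = 2.41421 > 1.5 ⇒ ∉ W
candidate 8: n = (3, 0, -1, 3) → π⊥ ≈ (+5.12132, +3.12132); max(|x|,|y|,|x±y|/√2) = 5.82843 > 1.5 ⇒ ∉ W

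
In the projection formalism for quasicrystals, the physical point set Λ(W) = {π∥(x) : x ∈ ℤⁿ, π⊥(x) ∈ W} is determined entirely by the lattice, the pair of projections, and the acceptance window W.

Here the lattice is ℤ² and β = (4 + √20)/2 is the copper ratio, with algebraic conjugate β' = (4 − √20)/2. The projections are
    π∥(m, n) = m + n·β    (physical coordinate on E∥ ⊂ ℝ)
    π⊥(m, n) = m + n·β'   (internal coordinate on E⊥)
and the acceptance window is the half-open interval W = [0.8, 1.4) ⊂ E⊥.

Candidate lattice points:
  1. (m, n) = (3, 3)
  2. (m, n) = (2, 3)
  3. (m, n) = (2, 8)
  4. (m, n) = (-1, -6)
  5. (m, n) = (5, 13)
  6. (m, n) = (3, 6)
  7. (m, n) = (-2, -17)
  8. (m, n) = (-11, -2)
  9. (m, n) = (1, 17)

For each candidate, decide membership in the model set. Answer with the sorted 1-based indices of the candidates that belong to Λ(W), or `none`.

β' = (4−√20)/2 ≈ -0.2361.
candidate 1: (m,n)=(3,3) → π∥ = 3+3·β ≈ 15.7082, π⊥ = 3+3·β' ≈ 2.2918 ∉ [0.8, 1.4) ⇒ out
candidate 2: (m,n)=(2,3) → π∥ = 2+3·β ≈ 14.7082, π⊥ = 2+3·β' ≈ 1.2918 ∈ [0.8, 1.4) ⇒ IN Λ
candidate 3: (m,n)=(2,8) → π∥ = 2+8·β ≈ 35.8885, π⊥ = 2+8·β' ≈ 0.1115 ∉ [0.8, 1.4) ⇒ out
candidate 4: (m,n)=(-1,-6) → π∥ = -1-6·β ≈ -26.4164, π⊥ = -1-6·β' ≈ 0.4164 ∉ [0.8, 1.4) ⇒ out
candidate 5: (m,n)=(5,13) → π∥ = 5+13·β ≈ 60.0689, π⊥ = 5+13·β' ≈ 1.9311 ∉ [0.8, 1.4) ⇒ out
candidate 6: (m,n)=(3,6) → π∥ = 3+6·β ≈ 28.4164, π⊥ = 3+6·β' ≈ 1.5836 ∉ [0.8, 1.4) ⇒ out
candidate 7: (m,n)=(-2,-17) → π∥ = -2-17·β ≈ -74.0132, π⊥ = -2-17·β' ≈ 2.0132 ∉ [0.8, 1.4) ⇒ out
candidate 8: (m,n)=(-11,-2) → π∥ = -11-2·β ≈ -19.4721, π⊥ = -11-2·β' ≈ -10.5279 ∉ [0.8, 1.4) ⇒ out
candidate 9: (m,n)=(1,17) → π∥ = 1+17·β ≈ 73.0132, π⊥ = 1+17·β' ≈ -3.0132 ∉ [0.8, 1.4) ⇒ out

2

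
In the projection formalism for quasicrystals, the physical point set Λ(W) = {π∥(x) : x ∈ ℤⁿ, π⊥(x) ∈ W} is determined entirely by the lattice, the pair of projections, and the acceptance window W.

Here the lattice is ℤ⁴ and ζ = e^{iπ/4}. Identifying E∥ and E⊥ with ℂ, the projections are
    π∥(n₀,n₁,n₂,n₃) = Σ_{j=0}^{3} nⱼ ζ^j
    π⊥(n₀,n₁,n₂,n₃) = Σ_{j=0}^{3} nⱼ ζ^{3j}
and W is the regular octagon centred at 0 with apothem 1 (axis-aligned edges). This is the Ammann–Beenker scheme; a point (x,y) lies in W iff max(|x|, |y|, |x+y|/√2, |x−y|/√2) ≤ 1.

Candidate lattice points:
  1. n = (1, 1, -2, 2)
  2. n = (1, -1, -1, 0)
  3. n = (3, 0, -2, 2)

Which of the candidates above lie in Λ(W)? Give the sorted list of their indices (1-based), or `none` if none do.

π⊥(n) = n₀ + n₁ζ³ + n₂ζ⁶ + n₃ζ⁹ where ζ = e^{iπ/4}.
candidate 1: n = (1, 1, -2, 2) → π⊥ ≈ (+1.707107, +4.121320); max(|x|,|y|,|x±y|/√2) = 4.121320 > 1 ⇒ ∉ W
candidate 2: n = (1, -1, -1, 0) → π⊥ ≈ (+1.707107, +0.292893); max(|x|,|y|,|x±y|/√2) = 1.707107 > 1 ⇒ ∉ W
candidate 3: n = (3, 0, -2, 2) → π⊥ ≈ (+4.414214, +3.414214); max(|x|,|y|,|x±y|/√2) = 5.535534 > 1 ⇒ ∉ W

none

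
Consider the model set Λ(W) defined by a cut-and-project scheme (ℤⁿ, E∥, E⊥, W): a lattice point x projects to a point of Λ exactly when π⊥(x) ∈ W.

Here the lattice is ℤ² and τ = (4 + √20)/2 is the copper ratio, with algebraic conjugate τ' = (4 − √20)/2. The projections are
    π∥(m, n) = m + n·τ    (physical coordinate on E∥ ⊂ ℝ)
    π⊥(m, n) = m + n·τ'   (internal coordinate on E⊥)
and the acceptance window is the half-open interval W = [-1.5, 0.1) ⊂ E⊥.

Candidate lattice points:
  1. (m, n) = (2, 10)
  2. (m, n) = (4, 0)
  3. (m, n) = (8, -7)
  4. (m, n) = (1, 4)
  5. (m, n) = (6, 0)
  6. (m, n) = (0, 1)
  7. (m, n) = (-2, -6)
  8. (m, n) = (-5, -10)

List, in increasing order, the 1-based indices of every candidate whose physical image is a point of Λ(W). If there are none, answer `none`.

Numerically τ ≈ 4.2361 and τ' = −1/τ ≈ -0.2361.
candidate 1: (m,n)=(2,10) → π∥ = 2+10·τ ≈ 44.3607, π⊥ = 2+10·τ' ≈ -0.3607 ∈ [-1.5, 0.1) ⇒ IN Λ
candidate 2: (m,n)=(4,0) → π∥ = 4+0·τ ≈ 4.0000, π⊥ = 4+0·τ' ≈ 4.0000 ∉ [-1.5, 0.1) ⇒ out
candidate 3: (m,n)=(8,-7) → π∥ = 8-7·τ ≈ -21.6525, π⊥ = 8-7·τ' ≈ 9.6525 ∉ [-1.5, 0.1) ⇒ out
candidate 4: (m,n)=(1,4) → π∥ = 1+4·τ ≈ 17.9443, π⊥ = 1+4·τ' ≈ 0.0557 ∈ [-1.5, 0.1) ⇒ IN Λ
candidate 5: (m,n)=(6,0) → π∥ = 6+0·τ ≈ 6.0000, π⊥ = 6+0·τ' ≈ 6.0000 ∉ [-1.5, 0.1) ⇒ out
candidate 6: (m,n)=(0,1) → π∥ = 0+1·τ ≈ 4.2361, π⊥ = 0+1·τ' ≈ -0.2361 ∈ [-1.5, 0.1) ⇒ IN Λ
candidate 7: (m,n)=(-2,-6) → π∥ = -2-6·τ ≈ -27.4164, π⊥ = -2-6·τ' ≈ -0.5836 ∈ [-1.5, 0.1) ⇒ IN Λ
candidate 8: (m,n)=(-5,-10) → π∥ = -5-10·τ ≈ -47.3607, π⊥ = -5-10·τ' ≈ -2.6393 ∉ [-1.5, 0.1) ⇒ out

1, 4, 6, 7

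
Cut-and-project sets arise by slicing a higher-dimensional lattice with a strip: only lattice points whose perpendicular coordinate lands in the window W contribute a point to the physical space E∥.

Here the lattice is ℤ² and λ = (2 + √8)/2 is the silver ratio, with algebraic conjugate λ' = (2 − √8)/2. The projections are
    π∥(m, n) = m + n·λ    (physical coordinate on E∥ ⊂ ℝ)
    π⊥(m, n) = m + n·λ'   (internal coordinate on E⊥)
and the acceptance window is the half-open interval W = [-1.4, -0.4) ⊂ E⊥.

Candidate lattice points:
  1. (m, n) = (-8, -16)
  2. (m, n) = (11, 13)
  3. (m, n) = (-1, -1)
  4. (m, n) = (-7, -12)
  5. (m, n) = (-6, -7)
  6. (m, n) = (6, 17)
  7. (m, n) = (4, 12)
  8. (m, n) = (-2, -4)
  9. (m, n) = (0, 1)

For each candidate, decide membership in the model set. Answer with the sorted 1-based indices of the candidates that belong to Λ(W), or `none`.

1, 3, 6, 7, 9

λ' = (2−√8)/2 ≈ -0.4142.
#1 (-8,-16): internal coord -8 + (-16)·λ' = -1.3726; -1.3726 ∈ [-1.4, -0.4) → IN Λ
#2 (11,13): internal coord 11 + (13)·λ' = +5.6152; +5.6152 ∉ [-1.4, -0.4) → out
#3 (-1,-1): internal coord -1 + (-1)·λ' = -0.5858; -0.5858 ∈ [-1.4, -0.4) → IN Λ
#4 (-7,-12): internal coord -7 + (-12)·λ' = -2.0294; -2.0294 ∉ [-1.4, -0.4) → out
#5 (-6,-7): internal coord -6 + (-7)·λ' = -3.1005; -3.1005 ∉ [-1.4, -0.4) → out
#6 (6,17): internal coord 6 + (17)·λ' = -1.0416; -1.0416 ∈ [-1.4, -0.4) → IN Λ
#7 (4,12): internal coord 4 + (12)·λ' = -0.9706; -0.9706 ∈ [-1.4, -0.4) → IN Λ
#8 (-2,-4): internal coord -2 + (-4)·λ' = -0.3431; -0.3431 ∉ [-1.4, -0.4) → out
#9 (0,1): internal coord 0 + (1)·λ' = -0.4142; -0.4142 ∈ [-1.4, -0.4) → IN Λ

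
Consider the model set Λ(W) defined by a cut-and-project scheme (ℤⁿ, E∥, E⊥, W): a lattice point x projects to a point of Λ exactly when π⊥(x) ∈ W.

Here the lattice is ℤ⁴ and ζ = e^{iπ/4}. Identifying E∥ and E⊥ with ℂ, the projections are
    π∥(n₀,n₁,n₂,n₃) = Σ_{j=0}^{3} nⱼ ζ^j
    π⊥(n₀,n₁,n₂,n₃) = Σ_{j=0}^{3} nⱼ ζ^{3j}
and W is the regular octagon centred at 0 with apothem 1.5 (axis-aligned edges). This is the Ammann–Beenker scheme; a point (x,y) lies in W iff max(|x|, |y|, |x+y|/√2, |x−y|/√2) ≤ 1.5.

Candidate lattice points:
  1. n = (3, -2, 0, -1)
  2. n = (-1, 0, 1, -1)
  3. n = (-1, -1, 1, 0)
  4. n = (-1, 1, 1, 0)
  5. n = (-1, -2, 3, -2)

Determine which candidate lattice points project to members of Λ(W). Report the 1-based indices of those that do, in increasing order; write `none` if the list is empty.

none

With ζ = e^{iπ/4} the internal vectors are ζ^0,ζ^3,ζ^6,ζ^9.
candidate 1: n = (3, -2, 0, -1) → π⊥ ≈ (+3.70711, -2.12132); max(|x|,|y|,|x±y|/√2) = 4.12132 > 1.5 ⇒ ∉ W
candidate 2: n = (-1, 0, 1, -1) → π⊥ ≈ (-1.70711, -1.70711); max(|x|,|y|,|x±y|/√2) = 2.41421 > 1.5 ⇒ ∉ W
candidate 3: n = (-1, -1, 1, 0) → π⊥ ≈ (-0.29289, -1.70711); max(|x|,|y|,|x±y|/√2) = 1.70711 > 1.5 ⇒ ∉ W
candidate 4: n = (-1, 1, 1, 0) → π⊥ ≈ (-1.70711, -0.29289); max(|x|,|y|,|x±y|/√2) = 1.70711 > 1.5 ⇒ ∉ W
candidate 5: n = (-1, -2, 3, -2) → π⊥ ≈ (-1.00000, -5.82843); max(|x|,|y|,|x±y|/√2) = 5.82843 > 1.5 ⇒ ∉ W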